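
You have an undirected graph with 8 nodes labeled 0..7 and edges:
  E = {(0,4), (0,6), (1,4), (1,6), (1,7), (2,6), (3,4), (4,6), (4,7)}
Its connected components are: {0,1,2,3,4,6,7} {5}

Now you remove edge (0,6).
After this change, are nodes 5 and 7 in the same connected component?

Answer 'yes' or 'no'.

Answer: no

Derivation:
Initial components: {0,1,2,3,4,6,7} {5}
Removing edge (0,6): not a bridge — component count unchanged at 2.
New components: {0,1,2,3,4,6,7} {5}
Are 5 and 7 in the same component? no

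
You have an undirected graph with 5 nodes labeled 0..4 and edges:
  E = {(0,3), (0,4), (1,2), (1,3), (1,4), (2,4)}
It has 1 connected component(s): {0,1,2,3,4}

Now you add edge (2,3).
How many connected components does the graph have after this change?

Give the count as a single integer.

Initial component count: 1
Add (2,3): endpoints already in same component. Count unchanged: 1.
New component count: 1

Answer: 1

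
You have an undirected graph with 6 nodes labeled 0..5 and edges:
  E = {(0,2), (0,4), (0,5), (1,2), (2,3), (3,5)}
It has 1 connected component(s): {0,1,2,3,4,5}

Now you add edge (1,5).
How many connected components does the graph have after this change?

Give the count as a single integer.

Initial component count: 1
Add (1,5): endpoints already in same component. Count unchanged: 1.
New component count: 1

Answer: 1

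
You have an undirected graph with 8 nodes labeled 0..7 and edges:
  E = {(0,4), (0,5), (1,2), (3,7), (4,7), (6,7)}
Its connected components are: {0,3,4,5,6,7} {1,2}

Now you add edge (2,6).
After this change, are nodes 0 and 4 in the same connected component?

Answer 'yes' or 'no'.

Answer: yes

Derivation:
Initial components: {0,3,4,5,6,7} {1,2}
Adding edge (2,6): merges {1,2} and {0,3,4,5,6,7}.
New components: {0,1,2,3,4,5,6,7}
Are 0 and 4 in the same component? yes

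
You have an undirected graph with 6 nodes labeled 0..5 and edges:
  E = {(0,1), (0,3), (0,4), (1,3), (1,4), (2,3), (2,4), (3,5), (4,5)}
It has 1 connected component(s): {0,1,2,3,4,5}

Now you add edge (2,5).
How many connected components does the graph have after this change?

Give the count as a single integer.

Answer: 1

Derivation:
Initial component count: 1
Add (2,5): endpoints already in same component. Count unchanged: 1.
New component count: 1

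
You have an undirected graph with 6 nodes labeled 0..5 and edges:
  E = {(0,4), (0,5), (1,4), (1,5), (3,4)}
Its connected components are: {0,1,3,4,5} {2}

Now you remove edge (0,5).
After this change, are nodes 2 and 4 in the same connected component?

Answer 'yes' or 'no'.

Initial components: {0,1,3,4,5} {2}
Removing edge (0,5): not a bridge — component count unchanged at 2.
New components: {0,1,3,4,5} {2}
Are 2 and 4 in the same component? no

Answer: no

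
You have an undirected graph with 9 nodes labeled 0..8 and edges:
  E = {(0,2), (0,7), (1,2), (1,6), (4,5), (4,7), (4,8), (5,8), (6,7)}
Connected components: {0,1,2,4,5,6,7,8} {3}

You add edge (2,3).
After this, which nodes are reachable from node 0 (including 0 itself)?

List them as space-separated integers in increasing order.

Answer: 0 1 2 3 4 5 6 7 8

Derivation:
Before: nodes reachable from 0: {0,1,2,4,5,6,7,8}
Adding (2,3): merges 0's component with another. Reachability grows.
After: nodes reachable from 0: {0,1,2,3,4,5,6,7,8}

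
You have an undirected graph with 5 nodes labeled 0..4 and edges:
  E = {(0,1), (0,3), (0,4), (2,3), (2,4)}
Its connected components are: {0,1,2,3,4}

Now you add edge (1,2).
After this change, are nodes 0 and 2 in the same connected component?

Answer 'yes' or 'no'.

Initial components: {0,1,2,3,4}
Adding edge (1,2): both already in same component {0,1,2,3,4}. No change.
New components: {0,1,2,3,4}
Are 0 and 2 in the same component? yes

Answer: yes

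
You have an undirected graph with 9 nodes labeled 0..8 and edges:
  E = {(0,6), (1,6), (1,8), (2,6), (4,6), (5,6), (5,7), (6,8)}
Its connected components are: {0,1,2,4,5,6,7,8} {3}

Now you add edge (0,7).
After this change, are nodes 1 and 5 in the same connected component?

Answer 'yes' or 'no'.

Answer: yes

Derivation:
Initial components: {0,1,2,4,5,6,7,8} {3}
Adding edge (0,7): both already in same component {0,1,2,4,5,6,7,8}. No change.
New components: {0,1,2,4,5,6,7,8} {3}
Are 1 and 5 in the same component? yes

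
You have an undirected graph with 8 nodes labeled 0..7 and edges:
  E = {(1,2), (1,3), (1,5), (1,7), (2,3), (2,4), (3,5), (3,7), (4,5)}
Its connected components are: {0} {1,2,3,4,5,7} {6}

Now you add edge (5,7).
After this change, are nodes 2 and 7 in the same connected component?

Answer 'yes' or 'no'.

Answer: yes

Derivation:
Initial components: {0} {1,2,3,4,5,7} {6}
Adding edge (5,7): both already in same component {1,2,3,4,5,7}. No change.
New components: {0} {1,2,3,4,5,7} {6}
Are 2 and 7 in the same component? yes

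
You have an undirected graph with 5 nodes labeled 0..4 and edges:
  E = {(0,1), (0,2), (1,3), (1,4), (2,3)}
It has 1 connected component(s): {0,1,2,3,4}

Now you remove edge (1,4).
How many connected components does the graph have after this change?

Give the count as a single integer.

Answer: 2

Derivation:
Initial component count: 1
Remove (1,4): it was a bridge. Count increases: 1 -> 2.
  After removal, components: {0,1,2,3} {4}
New component count: 2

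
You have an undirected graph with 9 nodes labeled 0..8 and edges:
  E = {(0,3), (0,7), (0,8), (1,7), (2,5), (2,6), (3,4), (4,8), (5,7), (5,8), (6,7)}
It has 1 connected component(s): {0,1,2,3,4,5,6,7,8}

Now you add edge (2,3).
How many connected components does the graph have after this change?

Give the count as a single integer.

Initial component count: 1
Add (2,3): endpoints already in same component. Count unchanged: 1.
New component count: 1

Answer: 1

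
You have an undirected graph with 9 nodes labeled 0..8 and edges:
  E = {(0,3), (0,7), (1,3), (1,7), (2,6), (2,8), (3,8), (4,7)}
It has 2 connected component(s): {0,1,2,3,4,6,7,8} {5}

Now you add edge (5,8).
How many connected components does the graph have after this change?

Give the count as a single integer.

Initial component count: 2
Add (5,8): merges two components. Count decreases: 2 -> 1.
New component count: 1

Answer: 1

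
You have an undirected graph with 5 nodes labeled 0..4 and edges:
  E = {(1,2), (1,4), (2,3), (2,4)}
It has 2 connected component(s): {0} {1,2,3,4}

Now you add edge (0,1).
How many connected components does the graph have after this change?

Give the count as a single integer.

Answer: 1

Derivation:
Initial component count: 2
Add (0,1): merges two components. Count decreases: 2 -> 1.
New component count: 1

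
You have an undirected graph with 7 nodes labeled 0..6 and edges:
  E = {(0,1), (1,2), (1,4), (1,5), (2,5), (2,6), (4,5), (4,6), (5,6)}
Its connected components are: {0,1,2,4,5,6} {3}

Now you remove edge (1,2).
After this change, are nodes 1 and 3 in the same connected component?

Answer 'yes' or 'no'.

Answer: no

Derivation:
Initial components: {0,1,2,4,5,6} {3}
Removing edge (1,2): not a bridge — component count unchanged at 2.
New components: {0,1,2,4,5,6} {3}
Are 1 and 3 in the same component? no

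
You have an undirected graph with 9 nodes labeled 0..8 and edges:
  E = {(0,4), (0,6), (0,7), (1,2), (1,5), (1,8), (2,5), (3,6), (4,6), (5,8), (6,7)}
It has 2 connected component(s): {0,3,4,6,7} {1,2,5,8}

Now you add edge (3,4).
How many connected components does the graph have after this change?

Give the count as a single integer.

Initial component count: 2
Add (3,4): endpoints already in same component. Count unchanged: 2.
New component count: 2

Answer: 2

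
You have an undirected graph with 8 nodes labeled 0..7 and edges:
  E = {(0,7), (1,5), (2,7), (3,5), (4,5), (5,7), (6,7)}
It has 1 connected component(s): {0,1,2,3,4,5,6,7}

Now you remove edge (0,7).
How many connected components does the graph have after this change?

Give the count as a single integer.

Initial component count: 1
Remove (0,7): it was a bridge. Count increases: 1 -> 2.
  After removal, components: {0} {1,2,3,4,5,6,7}
New component count: 2

Answer: 2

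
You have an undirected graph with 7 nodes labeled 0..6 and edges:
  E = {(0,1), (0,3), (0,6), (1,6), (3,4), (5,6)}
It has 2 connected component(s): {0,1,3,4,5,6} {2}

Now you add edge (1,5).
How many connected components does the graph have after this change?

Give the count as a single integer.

Answer: 2

Derivation:
Initial component count: 2
Add (1,5): endpoints already in same component. Count unchanged: 2.
New component count: 2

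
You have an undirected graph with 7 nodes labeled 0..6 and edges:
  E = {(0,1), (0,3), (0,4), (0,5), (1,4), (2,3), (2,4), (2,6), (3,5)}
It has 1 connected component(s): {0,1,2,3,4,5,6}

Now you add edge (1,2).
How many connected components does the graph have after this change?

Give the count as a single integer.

Answer: 1

Derivation:
Initial component count: 1
Add (1,2): endpoints already in same component. Count unchanged: 1.
New component count: 1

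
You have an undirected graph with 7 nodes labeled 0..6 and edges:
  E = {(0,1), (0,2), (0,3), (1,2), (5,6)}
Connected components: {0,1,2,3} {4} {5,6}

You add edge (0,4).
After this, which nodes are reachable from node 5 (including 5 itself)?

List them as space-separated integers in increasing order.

Answer: 5 6

Derivation:
Before: nodes reachable from 5: {5,6}
Adding (0,4): merges two components, but neither contains 5. Reachability from 5 unchanged.
After: nodes reachable from 5: {5,6}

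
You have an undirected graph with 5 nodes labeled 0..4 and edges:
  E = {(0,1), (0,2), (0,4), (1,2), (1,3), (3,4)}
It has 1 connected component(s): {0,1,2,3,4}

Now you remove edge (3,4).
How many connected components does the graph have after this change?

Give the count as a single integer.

Answer: 1

Derivation:
Initial component count: 1
Remove (3,4): not a bridge. Count unchanged: 1.
  After removal, components: {0,1,2,3,4}
New component count: 1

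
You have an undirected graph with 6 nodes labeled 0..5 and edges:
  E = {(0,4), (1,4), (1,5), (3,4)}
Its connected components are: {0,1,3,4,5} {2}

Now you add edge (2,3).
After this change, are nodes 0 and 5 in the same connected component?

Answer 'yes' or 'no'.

Answer: yes

Derivation:
Initial components: {0,1,3,4,5} {2}
Adding edge (2,3): merges {2} and {0,1,3,4,5}.
New components: {0,1,2,3,4,5}
Are 0 and 5 in the same component? yes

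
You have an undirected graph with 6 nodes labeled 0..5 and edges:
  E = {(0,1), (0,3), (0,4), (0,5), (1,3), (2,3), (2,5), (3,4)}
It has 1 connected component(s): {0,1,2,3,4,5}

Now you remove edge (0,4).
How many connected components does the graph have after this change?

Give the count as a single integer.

Answer: 1

Derivation:
Initial component count: 1
Remove (0,4): not a bridge. Count unchanged: 1.
  After removal, components: {0,1,2,3,4,5}
New component count: 1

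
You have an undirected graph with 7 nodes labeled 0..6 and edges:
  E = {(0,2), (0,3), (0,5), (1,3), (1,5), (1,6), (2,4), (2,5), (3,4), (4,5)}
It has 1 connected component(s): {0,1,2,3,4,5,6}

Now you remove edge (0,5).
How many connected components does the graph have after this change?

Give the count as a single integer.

Initial component count: 1
Remove (0,5): not a bridge. Count unchanged: 1.
  After removal, components: {0,1,2,3,4,5,6}
New component count: 1

Answer: 1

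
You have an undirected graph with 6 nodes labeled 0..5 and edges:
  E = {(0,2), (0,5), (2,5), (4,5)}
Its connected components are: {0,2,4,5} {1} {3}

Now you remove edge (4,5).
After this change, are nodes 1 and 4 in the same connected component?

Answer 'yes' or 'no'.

Answer: no

Derivation:
Initial components: {0,2,4,5} {1} {3}
Removing edge (4,5): it was a bridge — component count 3 -> 4.
New components: {0,2,5} {1} {3} {4}
Are 1 and 4 in the same component? no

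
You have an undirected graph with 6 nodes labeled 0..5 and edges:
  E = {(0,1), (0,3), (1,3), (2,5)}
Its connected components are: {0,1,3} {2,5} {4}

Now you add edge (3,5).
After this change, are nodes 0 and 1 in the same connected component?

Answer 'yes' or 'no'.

Initial components: {0,1,3} {2,5} {4}
Adding edge (3,5): merges {0,1,3} and {2,5}.
New components: {0,1,2,3,5} {4}
Are 0 and 1 in the same component? yes

Answer: yes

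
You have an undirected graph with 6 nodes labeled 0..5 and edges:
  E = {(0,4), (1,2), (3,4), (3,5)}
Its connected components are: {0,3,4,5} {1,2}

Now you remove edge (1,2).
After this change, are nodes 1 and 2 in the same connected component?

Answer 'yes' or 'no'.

Initial components: {0,3,4,5} {1,2}
Removing edge (1,2): it was a bridge — component count 2 -> 3.
New components: {0,3,4,5} {1} {2}
Are 1 and 2 in the same component? no

Answer: no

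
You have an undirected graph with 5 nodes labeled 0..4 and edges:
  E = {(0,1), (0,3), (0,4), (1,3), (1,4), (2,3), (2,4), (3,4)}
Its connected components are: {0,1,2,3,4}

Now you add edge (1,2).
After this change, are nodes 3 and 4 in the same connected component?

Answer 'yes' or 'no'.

Answer: yes

Derivation:
Initial components: {0,1,2,3,4}
Adding edge (1,2): both already in same component {0,1,2,3,4}. No change.
New components: {0,1,2,3,4}
Are 3 and 4 in the same component? yes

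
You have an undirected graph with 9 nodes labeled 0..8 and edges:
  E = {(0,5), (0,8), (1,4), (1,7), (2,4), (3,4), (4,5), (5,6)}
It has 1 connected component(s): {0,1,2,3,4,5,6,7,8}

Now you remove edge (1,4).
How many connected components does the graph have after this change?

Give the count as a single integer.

Initial component count: 1
Remove (1,4): it was a bridge. Count increases: 1 -> 2.
  After removal, components: {0,2,3,4,5,6,8} {1,7}
New component count: 2

Answer: 2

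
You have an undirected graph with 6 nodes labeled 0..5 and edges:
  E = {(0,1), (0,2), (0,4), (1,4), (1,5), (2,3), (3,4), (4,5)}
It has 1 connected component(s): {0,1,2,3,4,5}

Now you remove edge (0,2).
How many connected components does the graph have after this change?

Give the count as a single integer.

Initial component count: 1
Remove (0,2): not a bridge. Count unchanged: 1.
  After removal, components: {0,1,2,3,4,5}
New component count: 1

Answer: 1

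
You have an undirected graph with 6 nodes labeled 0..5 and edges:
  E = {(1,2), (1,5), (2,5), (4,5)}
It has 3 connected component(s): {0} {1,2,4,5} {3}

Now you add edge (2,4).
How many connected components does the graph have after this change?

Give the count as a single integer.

Answer: 3

Derivation:
Initial component count: 3
Add (2,4): endpoints already in same component. Count unchanged: 3.
New component count: 3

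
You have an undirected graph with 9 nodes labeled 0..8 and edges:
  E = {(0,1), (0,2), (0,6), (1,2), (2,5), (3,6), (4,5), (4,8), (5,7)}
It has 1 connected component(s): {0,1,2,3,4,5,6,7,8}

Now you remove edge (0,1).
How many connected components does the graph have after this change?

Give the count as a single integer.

Answer: 1

Derivation:
Initial component count: 1
Remove (0,1): not a bridge. Count unchanged: 1.
  After removal, components: {0,1,2,3,4,5,6,7,8}
New component count: 1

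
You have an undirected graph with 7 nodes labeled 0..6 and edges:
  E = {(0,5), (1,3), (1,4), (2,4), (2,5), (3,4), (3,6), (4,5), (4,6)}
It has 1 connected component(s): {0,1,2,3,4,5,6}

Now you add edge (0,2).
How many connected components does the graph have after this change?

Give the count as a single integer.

Initial component count: 1
Add (0,2): endpoints already in same component. Count unchanged: 1.
New component count: 1

Answer: 1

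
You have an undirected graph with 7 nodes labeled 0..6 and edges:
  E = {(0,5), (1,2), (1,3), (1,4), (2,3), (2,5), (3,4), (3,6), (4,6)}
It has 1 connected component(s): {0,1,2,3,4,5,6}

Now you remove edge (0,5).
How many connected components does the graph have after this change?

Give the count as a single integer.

Initial component count: 1
Remove (0,5): it was a bridge. Count increases: 1 -> 2.
  After removal, components: {0} {1,2,3,4,5,6}
New component count: 2

Answer: 2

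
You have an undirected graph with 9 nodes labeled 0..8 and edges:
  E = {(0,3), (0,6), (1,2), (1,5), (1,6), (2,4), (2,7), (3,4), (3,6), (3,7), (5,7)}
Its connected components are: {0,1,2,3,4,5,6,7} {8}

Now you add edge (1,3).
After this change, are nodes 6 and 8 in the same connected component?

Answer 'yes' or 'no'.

Initial components: {0,1,2,3,4,5,6,7} {8}
Adding edge (1,3): both already in same component {0,1,2,3,4,5,6,7}. No change.
New components: {0,1,2,3,4,5,6,7} {8}
Are 6 and 8 in the same component? no

Answer: no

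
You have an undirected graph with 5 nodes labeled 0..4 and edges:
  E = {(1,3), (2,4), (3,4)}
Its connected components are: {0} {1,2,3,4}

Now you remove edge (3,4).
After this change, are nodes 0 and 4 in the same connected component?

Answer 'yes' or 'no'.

Answer: no

Derivation:
Initial components: {0} {1,2,3,4}
Removing edge (3,4): it was a bridge — component count 2 -> 3.
New components: {0} {1,3} {2,4}
Are 0 and 4 in the same component? no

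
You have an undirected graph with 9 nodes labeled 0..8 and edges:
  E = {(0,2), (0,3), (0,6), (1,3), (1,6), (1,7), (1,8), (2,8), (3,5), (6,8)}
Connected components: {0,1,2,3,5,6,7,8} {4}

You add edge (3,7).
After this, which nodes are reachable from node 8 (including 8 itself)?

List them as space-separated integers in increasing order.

Answer: 0 1 2 3 5 6 7 8

Derivation:
Before: nodes reachable from 8: {0,1,2,3,5,6,7,8}
Adding (3,7): both endpoints already in same component. Reachability from 8 unchanged.
After: nodes reachable from 8: {0,1,2,3,5,6,7,8}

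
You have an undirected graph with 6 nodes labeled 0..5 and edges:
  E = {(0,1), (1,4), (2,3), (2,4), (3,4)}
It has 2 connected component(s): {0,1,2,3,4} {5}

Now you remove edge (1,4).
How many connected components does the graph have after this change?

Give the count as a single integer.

Initial component count: 2
Remove (1,4): it was a bridge. Count increases: 2 -> 3.
  After removal, components: {0,1} {2,3,4} {5}
New component count: 3

Answer: 3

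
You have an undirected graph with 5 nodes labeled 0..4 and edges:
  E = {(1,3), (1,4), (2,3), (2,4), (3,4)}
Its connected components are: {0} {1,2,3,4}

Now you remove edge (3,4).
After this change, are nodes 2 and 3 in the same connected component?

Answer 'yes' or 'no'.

Initial components: {0} {1,2,3,4}
Removing edge (3,4): not a bridge — component count unchanged at 2.
New components: {0} {1,2,3,4}
Are 2 and 3 in the same component? yes

Answer: yes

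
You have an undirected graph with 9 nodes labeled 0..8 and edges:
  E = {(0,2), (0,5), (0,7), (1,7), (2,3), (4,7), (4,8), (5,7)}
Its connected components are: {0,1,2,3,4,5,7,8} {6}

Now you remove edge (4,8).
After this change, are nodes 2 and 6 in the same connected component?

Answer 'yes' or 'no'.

Answer: no

Derivation:
Initial components: {0,1,2,3,4,5,7,8} {6}
Removing edge (4,8): it was a bridge — component count 2 -> 3.
New components: {0,1,2,3,4,5,7} {6} {8}
Are 2 and 6 in the same component? no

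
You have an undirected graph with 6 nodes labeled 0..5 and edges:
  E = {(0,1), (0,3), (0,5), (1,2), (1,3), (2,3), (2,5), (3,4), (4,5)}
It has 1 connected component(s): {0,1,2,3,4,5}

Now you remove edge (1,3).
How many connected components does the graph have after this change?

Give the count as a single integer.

Answer: 1

Derivation:
Initial component count: 1
Remove (1,3): not a bridge. Count unchanged: 1.
  After removal, components: {0,1,2,3,4,5}
New component count: 1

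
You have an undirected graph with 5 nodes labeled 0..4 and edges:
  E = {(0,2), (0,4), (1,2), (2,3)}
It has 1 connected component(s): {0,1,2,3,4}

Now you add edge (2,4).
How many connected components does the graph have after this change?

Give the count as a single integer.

Answer: 1

Derivation:
Initial component count: 1
Add (2,4): endpoints already in same component. Count unchanged: 1.
New component count: 1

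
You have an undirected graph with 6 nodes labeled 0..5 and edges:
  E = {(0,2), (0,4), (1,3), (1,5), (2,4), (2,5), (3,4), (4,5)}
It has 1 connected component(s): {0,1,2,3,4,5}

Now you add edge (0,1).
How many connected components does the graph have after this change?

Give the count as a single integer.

Initial component count: 1
Add (0,1): endpoints already in same component. Count unchanged: 1.
New component count: 1

Answer: 1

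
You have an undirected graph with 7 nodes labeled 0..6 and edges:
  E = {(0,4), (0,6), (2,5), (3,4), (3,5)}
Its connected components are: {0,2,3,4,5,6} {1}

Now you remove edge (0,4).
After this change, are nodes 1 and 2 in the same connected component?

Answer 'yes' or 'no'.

Initial components: {0,2,3,4,5,6} {1}
Removing edge (0,4): it was a bridge — component count 2 -> 3.
New components: {0,6} {1} {2,3,4,5}
Are 1 and 2 in the same component? no

Answer: no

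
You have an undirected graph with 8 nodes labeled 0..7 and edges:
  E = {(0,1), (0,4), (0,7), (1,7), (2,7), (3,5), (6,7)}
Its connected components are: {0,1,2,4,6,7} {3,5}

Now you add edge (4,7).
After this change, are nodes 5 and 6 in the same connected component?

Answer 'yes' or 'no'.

Initial components: {0,1,2,4,6,7} {3,5}
Adding edge (4,7): both already in same component {0,1,2,4,6,7}. No change.
New components: {0,1,2,4,6,7} {3,5}
Are 5 and 6 in the same component? no

Answer: no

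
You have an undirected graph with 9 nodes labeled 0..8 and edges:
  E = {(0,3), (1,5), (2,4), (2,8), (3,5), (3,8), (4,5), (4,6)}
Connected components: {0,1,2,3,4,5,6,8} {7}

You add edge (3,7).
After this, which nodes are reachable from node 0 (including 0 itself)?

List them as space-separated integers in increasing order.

Answer: 0 1 2 3 4 5 6 7 8

Derivation:
Before: nodes reachable from 0: {0,1,2,3,4,5,6,8}
Adding (3,7): merges 0's component with another. Reachability grows.
After: nodes reachable from 0: {0,1,2,3,4,5,6,7,8}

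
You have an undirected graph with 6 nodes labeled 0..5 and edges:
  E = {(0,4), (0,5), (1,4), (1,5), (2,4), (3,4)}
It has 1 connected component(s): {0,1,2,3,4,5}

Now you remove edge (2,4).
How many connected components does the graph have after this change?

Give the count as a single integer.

Answer: 2

Derivation:
Initial component count: 1
Remove (2,4): it was a bridge. Count increases: 1 -> 2.
  After removal, components: {0,1,3,4,5} {2}
New component count: 2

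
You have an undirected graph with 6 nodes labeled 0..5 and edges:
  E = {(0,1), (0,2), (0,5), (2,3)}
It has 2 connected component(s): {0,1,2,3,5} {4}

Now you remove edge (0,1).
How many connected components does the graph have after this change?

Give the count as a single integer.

Answer: 3

Derivation:
Initial component count: 2
Remove (0,1): it was a bridge. Count increases: 2 -> 3.
  After removal, components: {0,2,3,5} {1} {4}
New component count: 3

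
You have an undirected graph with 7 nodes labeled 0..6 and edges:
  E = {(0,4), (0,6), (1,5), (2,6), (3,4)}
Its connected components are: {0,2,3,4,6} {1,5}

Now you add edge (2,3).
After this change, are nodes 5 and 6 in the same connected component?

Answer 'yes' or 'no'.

Initial components: {0,2,3,4,6} {1,5}
Adding edge (2,3): both already in same component {0,2,3,4,6}. No change.
New components: {0,2,3,4,6} {1,5}
Are 5 and 6 in the same component? no

Answer: no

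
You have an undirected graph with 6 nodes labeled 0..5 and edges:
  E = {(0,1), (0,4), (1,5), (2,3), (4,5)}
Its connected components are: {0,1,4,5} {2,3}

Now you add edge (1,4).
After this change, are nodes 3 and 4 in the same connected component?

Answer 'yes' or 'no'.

Answer: no

Derivation:
Initial components: {0,1,4,5} {2,3}
Adding edge (1,4): both already in same component {0,1,4,5}. No change.
New components: {0,1,4,5} {2,3}
Are 3 and 4 in the same component? no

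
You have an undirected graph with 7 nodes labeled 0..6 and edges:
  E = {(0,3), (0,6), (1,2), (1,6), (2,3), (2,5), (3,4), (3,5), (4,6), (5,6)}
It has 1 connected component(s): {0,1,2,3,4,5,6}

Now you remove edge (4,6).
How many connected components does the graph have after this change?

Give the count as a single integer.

Answer: 1

Derivation:
Initial component count: 1
Remove (4,6): not a bridge. Count unchanged: 1.
  After removal, components: {0,1,2,3,4,5,6}
New component count: 1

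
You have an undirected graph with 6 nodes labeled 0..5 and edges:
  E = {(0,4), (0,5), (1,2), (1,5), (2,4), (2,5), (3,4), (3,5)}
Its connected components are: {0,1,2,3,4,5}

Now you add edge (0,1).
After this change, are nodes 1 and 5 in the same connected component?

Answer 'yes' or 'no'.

Answer: yes

Derivation:
Initial components: {0,1,2,3,4,5}
Adding edge (0,1): both already in same component {0,1,2,3,4,5}. No change.
New components: {0,1,2,3,4,5}
Are 1 and 5 in the same component? yes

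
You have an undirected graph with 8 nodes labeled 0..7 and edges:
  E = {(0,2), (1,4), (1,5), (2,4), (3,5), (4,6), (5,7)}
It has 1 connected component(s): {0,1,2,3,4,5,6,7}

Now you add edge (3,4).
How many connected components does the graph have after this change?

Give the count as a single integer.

Answer: 1

Derivation:
Initial component count: 1
Add (3,4): endpoints already in same component. Count unchanged: 1.
New component count: 1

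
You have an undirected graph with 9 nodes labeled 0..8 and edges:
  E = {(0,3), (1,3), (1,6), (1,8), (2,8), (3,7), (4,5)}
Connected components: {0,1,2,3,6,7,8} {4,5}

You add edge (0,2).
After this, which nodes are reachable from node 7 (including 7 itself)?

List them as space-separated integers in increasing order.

Before: nodes reachable from 7: {0,1,2,3,6,7,8}
Adding (0,2): both endpoints already in same component. Reachability from 7 unchanged.
After: nodes reachable from 7: {0,1,2,3,6,7,8}

Answer: 0 1 2 3 6 7 8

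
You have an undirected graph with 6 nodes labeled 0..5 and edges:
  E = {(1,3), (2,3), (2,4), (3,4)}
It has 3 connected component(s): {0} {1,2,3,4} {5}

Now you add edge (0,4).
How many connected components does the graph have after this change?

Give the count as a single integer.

Answer: 2

Derivation:
Initial component count: 3
Add (0,4): merges two components. Count decreases: 3 -> 2.
New component count: 2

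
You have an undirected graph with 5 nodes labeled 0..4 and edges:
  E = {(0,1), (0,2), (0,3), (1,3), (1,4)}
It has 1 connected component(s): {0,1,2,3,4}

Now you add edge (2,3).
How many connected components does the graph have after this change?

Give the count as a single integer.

Initial component count: 1
Add (2,3): endpoints already in same component. Count unchanged: 1.
New component count: 1

Answer: 1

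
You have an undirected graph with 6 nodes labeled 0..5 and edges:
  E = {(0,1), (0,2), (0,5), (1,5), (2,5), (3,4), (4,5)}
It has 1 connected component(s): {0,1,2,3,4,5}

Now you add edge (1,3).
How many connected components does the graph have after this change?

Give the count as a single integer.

Answer: 1

Derivation:
Initial component count: 1
Add (1,3): endpoints already in same component. Count unchanged: 1.
New component count: 1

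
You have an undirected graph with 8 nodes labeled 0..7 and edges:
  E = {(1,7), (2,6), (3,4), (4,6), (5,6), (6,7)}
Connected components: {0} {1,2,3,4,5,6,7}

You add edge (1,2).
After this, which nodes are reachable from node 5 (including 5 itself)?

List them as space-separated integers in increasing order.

Before: nodes reachable from 5: {1,2,3,4,5,6,7}
Adding (1,2): both endpoints already in same component. Reachability from 5 unchanged.
After: nodes reachable from 5: {1,2,3,4,5,6,7}

Answer: 1 2 3 4 5 6 7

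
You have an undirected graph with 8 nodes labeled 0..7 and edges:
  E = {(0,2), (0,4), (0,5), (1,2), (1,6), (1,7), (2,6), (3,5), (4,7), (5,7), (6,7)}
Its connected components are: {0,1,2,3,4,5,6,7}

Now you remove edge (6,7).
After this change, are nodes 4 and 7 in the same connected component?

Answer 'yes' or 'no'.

Answer: yes

Derivation:
Initial components: {0,1,2,3,4,5,6,7}
Removing edge (6,7): not a bridge — component count unchanged at 1.
New components: {0,1,2,3,4,5,6,7}
Are 4 and 7 in the same component? yes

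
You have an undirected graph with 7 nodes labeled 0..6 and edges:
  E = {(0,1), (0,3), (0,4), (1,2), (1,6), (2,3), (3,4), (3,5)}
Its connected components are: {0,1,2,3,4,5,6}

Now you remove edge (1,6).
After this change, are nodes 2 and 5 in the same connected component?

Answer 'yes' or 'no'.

Initial components: {0,1,2,3,4,5,6}
Removing edge (1,6): it was a bridge — component count 1 -> 2.
New components: {0,1,2,3,4,5} {6}
Are 2 and 5 in the same component? yes

Answer: yes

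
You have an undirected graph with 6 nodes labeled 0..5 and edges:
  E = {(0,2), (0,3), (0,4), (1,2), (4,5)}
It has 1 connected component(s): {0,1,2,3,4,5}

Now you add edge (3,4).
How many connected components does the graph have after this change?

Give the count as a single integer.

Answer: 1

Derivation:
Initial component count: 1
Add (3,4): endpoints already in same component. Count unchanged: 1.
New component count: 1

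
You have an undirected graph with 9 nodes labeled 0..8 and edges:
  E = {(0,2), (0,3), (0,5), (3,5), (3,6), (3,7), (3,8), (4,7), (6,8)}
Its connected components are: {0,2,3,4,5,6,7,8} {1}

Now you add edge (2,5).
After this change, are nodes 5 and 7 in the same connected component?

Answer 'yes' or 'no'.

Answer: yes

Derivation:
Initial components: {0,2,3,4,5,6,7,8} {1}
Adding edge (2,5): both already in same component {0,2,3,4,5,6,7,8}. No change.
New components: {0,2,3,4,5,6,7,8} {1}
Are 5 and 7 in the same component? yes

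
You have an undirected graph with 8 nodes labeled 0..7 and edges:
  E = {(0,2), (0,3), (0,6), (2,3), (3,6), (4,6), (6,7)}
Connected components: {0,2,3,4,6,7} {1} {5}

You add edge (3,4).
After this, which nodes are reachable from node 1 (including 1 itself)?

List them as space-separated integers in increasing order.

Answer: 1

Derivation:
Before: nodes reachable from 1: {1}
Adding (3,4): both endpoints already in same component. Reachability from 1 unchanged.
After: nodes reachable from 1: {1}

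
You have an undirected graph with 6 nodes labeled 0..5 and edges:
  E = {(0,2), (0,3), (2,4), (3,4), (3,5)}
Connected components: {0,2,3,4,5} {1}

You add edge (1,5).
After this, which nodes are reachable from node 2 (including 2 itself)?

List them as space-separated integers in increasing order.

Before: nodes reachable from 2: {0,2,3,4,5}
Adding (1,5): merges 2's component with another. Reachability grows.
After: nodes reachable from 2: {0,1,2,3,4,5}

Answer: 0 1 2 3 4 5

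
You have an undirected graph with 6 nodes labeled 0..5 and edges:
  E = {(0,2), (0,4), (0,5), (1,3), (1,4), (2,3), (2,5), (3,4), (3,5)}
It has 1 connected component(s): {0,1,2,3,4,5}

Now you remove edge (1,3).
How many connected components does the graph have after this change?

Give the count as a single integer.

Initial component count: 1
Remove (1,3): not a bridge. Count unchanged: 1.
  After removal, components: {0,1,2,3,4,5}
New component count: 1

Answer: 1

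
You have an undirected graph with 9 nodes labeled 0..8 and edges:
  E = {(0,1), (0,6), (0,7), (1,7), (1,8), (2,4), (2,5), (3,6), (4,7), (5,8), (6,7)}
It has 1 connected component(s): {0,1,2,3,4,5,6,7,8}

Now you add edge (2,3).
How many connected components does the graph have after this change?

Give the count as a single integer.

Initial component count: 1
Add (2,3): endpoints already in same component. Count unchanged: 1.
New component count: 1

Answer: 1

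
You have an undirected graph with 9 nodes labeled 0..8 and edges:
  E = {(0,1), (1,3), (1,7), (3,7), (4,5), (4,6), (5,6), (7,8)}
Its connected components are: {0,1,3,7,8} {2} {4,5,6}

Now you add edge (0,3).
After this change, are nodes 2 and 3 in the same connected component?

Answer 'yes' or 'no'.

Initial components: {0,1,3,7,8} {2} {4,5,6}
Adding edge (0,3): both already in same component {0,1,3,7,8}. No change.
New components: {0,1,3,7,8} {2} {4,5,6}
Are 2 and 3 in the same component? no

Answer: no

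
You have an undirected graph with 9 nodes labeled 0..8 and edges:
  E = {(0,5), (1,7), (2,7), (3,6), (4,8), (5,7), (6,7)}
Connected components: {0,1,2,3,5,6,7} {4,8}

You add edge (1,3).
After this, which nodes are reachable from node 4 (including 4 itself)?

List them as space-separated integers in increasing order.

Answer: 4 8

Derivation:
Before: nodes reachable from 4: {4,8}
Adding (1,3): both endpoints already in same component. Reachability from 4 unchanged.
After: nodes reachable from 4: {4,8}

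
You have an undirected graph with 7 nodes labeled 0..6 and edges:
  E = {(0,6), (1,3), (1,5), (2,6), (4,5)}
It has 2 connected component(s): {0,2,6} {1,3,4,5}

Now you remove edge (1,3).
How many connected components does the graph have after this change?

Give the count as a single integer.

Initial component count: 2
Remove (1,3): it was a bridge. Count increases: 2 -> 3.
  After removal, components: {0,2,6} {1,4,5} {3}
New component count: 3

Answer: 3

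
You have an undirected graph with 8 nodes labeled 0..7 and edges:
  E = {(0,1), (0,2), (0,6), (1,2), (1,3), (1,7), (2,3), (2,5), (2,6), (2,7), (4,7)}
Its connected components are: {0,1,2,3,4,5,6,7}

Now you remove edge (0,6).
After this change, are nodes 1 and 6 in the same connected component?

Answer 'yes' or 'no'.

Answer: yes

Derivation:
Initial components: {0,1,2,3,4,5,6,7}
Removing edge (0,6): not a bridge — component count unchanged at 1.
New components: {0,1,2,3,4,5,6,7}
Are 1 and 6 in the same component? yes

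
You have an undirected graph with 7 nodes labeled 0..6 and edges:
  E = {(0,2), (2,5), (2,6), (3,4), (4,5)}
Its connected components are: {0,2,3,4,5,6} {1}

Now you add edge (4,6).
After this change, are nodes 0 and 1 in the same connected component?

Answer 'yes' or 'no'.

Initial components: {0,2,3,4,5,6} {1}
Adding edge (4,6): both already in same component {0,2,3,4,5,6}. No change.
New components: {0,2,3,4,5,6} {1}
Are 0 and 1 in the same component? no

Answer: no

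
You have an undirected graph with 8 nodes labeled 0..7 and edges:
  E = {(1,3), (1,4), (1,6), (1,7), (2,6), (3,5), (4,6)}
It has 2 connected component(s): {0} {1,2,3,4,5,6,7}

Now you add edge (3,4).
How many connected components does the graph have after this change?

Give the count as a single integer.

Initial component count: 2
Add (3,4): endpoints already in same component. Count unchanged: 2.
New component count: 2

Answer: 2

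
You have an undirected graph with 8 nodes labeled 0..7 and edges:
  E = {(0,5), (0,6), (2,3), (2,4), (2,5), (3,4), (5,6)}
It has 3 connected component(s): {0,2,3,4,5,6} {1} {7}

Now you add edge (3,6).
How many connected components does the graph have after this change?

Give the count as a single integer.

Answer: 3

Derivation:
Initial component count: 3
Add (3,6): endpoints already in same component. Count unchanged: 3.
New component count: 3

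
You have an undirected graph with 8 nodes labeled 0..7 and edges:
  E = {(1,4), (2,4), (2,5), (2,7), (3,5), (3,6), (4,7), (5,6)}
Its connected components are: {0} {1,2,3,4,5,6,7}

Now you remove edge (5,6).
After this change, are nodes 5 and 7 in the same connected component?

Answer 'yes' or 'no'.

Initial components: {0} {1,2,3,4,5,6,7}
Removing edge (5,6): not a bridge — component count unchanged at 2.
New components: {0} {1,2,3,4,5,6,7}
Are 5 and 7 in the same component? yes

Answer: yes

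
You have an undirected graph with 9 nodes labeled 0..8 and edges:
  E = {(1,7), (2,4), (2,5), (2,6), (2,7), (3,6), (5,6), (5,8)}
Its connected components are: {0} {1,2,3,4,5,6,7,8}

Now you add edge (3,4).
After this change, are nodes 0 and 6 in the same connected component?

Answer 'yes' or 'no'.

Answer: no

Derivation:
Initial components: {0} {1,2,3,4,5,6,7,8}
Adding edge (3,4): both already in same component {1,2,3,4,5,6,7,8}. No change.
New components: {0} {1,2,3,4,5,6,7,8}
Are 0 and 6 in the same component? no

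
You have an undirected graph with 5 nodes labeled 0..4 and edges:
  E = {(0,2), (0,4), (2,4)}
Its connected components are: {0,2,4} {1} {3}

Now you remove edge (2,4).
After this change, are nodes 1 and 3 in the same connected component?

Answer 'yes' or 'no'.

Answer: no

Derivation:
Initial components: {0,2,4} {1} {3}
Removing edge (2,4): not a bridge — component count unchanged at 3.
New components: {0,2,4} {1} {3}
Are 1 and 3 in the same component? no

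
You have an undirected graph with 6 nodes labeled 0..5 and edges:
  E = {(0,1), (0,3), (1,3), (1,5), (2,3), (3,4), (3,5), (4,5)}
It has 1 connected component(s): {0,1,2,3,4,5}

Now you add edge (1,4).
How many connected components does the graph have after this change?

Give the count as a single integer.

Initial component count: 1
Add (1,4): endpoints already in same component. Count unchanged: 1.
New component count: 1

Answer: 1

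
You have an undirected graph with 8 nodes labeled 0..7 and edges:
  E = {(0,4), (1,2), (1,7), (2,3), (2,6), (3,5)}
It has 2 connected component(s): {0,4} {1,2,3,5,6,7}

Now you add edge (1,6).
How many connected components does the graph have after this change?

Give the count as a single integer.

Initial component count: 2
Add (1,6): endpoints already in same component. Count unchanged: 2.
New component count: 2

Answer: 2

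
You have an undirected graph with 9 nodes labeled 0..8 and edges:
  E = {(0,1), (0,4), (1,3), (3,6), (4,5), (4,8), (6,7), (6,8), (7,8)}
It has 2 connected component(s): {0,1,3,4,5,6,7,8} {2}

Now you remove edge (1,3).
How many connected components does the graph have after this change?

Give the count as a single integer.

Initial component count: 2
Remove (1,3): not a bridge. Count unchanged: 2.
  After removal, components: {0,1,3,4,5,6,7,8} {2}
New component count: 2

Answer: 2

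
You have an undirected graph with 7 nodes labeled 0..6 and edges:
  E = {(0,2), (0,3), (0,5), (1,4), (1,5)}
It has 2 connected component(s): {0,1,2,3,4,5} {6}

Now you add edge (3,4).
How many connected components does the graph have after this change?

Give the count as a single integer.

Answer: 2

Derivation:
Initial component count: 2
Add (3,4): endpoints already in same component. Count unchanged: 2.
New component count: 2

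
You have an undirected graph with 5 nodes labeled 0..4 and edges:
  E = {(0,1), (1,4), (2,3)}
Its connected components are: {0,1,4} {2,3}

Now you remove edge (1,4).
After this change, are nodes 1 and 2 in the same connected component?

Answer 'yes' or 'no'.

Answer: no

Derivation:
Initial components: {0,1,4} {2,3}
Removing edge (1,4): it was a bridge — component count 2 -> 3.
New components: {0,1} {2,3} {4}
Are 1 and 2 in the same component? no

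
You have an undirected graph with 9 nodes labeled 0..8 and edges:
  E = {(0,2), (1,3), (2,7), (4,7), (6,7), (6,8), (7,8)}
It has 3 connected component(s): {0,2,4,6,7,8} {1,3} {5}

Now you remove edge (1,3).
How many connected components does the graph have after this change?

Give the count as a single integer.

Initial component count: 3
Remove (1,3): it was a bridge. Count increases: 3 -> 4.
  After removal, components: {0,2,4,6,7,8} {1} {3} {5}
New component count: 4

Answer: 4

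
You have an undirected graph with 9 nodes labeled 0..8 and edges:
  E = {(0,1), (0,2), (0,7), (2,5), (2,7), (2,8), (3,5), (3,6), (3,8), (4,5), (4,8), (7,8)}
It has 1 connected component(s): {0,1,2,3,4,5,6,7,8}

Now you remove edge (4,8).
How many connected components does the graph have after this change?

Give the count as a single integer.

Answer: 1

Derivation:
Initial component count: 1
Remove (4,8): not a bridge. Count unchanged: 1.
  After removal, components: {0,1,2,3,4,5,6,7,8}
New component count: 1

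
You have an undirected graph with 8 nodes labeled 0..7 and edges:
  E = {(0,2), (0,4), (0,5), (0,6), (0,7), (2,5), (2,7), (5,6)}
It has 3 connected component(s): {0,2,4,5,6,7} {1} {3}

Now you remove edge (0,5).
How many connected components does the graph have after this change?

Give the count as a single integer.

Answer: 3

Derivation:
Initial component count: 3
Remove (0,5): not a bridge. Count unchanged: 3.
  After removal, components: {0,2,4,5,6,7} {1} {3}
New component count: 3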